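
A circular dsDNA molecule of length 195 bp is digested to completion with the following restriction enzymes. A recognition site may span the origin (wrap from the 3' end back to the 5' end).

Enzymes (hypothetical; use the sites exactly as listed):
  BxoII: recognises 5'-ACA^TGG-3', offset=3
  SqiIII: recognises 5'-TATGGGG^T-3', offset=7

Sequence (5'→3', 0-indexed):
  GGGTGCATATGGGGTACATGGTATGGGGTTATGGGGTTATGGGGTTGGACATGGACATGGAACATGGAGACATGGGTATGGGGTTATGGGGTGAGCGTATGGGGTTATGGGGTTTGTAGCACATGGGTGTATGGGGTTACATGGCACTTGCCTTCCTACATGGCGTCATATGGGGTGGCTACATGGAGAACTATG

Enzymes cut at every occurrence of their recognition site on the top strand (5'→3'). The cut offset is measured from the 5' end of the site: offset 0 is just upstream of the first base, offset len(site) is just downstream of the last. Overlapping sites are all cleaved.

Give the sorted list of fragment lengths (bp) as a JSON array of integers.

Scan for sites:
  BxoII ACATGG/3: at [15, 48, 54, 61, 69, 120, 138, 157, 180] ⇒ [18, 51, 57, 64, 72, 123, 141, 160, 183]
  SqiIII TATGGGGT/7: at [7, 21, 29, 37, 76, 84, 97, 105, 129, 168, 191] ⇒ [3, 14, 28, 36, 44, 83, 91, 104, 112, 136, 175]

All cut coordinates (distinct, sorted): [3, 14, 18, 28, 36, 44, 51, 57, 64, 72, 83, 91, 104, 112, 123, 136, 141, 160, 175, 183]

Fragment lengths:
  3→14: 11 bp
  14→18: 4 bp
  18→28: 10 bp
  28→36: 8 bp
  36→44: 8 bp
  44→51: 7 bp
  51→57: 6 bp
  57→64: 7 bp
  64→72: 8 bp
  72→83: 11 bp
  83→91: 8 bp
  91→104: 13 bp
  104→112: 8 bp
  112→123: 11 bp
  123→136: 13 bp
  136→141: 5 bp
  141→160: 19 bp
  160→175: 15 bp
  175→183: 8 bp
  183→3 (wrap): 195-183+3 = 15 bp

[4,5,6,7,7,8,8,8,8,8,8,10,11,11,11,13,13,15,15,19]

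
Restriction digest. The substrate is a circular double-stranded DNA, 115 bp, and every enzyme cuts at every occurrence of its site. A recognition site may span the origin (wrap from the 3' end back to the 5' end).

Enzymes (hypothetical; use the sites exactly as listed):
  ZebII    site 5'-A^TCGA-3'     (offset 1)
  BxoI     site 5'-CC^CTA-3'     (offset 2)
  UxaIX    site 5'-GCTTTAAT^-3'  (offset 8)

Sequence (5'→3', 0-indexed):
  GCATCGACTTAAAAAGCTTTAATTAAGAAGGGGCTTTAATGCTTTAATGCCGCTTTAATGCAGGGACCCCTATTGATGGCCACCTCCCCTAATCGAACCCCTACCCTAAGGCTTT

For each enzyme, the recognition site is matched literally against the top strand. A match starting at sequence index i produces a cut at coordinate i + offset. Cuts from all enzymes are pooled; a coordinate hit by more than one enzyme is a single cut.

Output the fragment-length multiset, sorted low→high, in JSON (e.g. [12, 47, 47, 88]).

Per-enzyme occurrences:
  ZebII (ATCGA, off=1): starts [2, 91] → cuts [3, 92]
  BxoI (CCCTA, off=2): starts [67, 86, 98, 103] → cuts [69, 88, 100, 105]
  UxaIX (GCTTTAAT, off=8): starts [15, 32, 40, 51] → cuts [23, 40, 48, 59]

Pooled cuts: [3, 23, 40, 48, 59, 69, 88, 92, 100, 105]

Fragments:
  3→23: 20 bp
  23→40: 17 bp
  40→48: 8 bp
  48→59: 11 bp
  59→69: 10 bp
  69→88: 19 bp
  88→92: 4 bp
  92→100: 8 bp
  100→105: 5 bp
  105→3 (wrap): 115-105+3 = 13 bp

[4,5,8,8,10,11,13,17,19,20]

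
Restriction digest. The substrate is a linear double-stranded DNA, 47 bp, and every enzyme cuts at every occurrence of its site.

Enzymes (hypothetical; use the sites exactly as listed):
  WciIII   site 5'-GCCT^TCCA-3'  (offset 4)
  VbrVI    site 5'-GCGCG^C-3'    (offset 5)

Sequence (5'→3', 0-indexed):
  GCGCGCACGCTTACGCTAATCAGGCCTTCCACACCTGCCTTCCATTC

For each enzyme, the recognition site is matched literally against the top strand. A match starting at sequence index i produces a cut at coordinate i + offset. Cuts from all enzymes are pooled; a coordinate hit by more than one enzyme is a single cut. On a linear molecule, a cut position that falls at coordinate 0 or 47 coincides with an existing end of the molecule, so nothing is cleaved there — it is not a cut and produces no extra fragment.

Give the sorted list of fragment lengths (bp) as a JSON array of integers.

Scan for sites:
  WciIII GCCTTCCA/4: at [23, 36] ⇒ [27, 40]
  VbrVI GCGCGC/5: at [0] ⇒ [5]

Pooled cuts: [5, 27, 40]

Fragment lengths:
  [0,5): 5 bp
  [5,27): 22 bp
  [27,40): 13 bp
  [40,47): 7 bp

[5,7,13,22]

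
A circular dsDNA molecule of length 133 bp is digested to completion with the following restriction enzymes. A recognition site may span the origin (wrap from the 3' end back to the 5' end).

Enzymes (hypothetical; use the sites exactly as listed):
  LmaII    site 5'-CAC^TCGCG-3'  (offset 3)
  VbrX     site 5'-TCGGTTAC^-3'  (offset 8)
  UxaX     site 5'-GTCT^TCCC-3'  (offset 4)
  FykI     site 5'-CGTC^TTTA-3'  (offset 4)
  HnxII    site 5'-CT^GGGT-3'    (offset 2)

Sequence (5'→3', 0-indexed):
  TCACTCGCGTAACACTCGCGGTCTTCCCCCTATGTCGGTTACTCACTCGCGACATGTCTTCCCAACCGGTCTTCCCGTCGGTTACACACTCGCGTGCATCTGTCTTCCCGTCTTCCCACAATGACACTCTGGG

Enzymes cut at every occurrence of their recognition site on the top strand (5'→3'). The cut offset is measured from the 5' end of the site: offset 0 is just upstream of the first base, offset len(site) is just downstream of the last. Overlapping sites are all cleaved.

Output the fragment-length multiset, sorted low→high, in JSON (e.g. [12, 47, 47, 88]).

Site scan:
  LmaII (CACTCGCG, off=3): starts [1, 12, 43, 86] → cuts [4, 15, 46, 89]
  VbrX (TCGGTTAC, off=8): starts [34, 77] → cuts [42, 85]
  UxaX (GTCTTCCC, off=4): starts [20, 55, 68, 101, 109] → cuts [24, 59, 72, 105, 113]
  FykI (CGTCTTTA, off=4): no sites
  HnxII (CTGGGT, off=2): starts [128] → cuts [130]

All cut coordinates (distinct, sorted): [4, 15, 24, 42, 46, 59, 72, 85, 89, 105, 113, 130]

Fragments:
  4→15: 11 bp
  15→24: 9 bp
  24→42: 18 bp
  42→46: 4 bp
  46→59: 13 bp
  59→72: 13 bp
  72→85: 13 bp
  85→89: 4 bp
  89→105: 16 bp
  105→113: 8 bp
  113→130: 17 bp
  130→4 (wrap): 133-130+4 = 7 bp

[4,4,7,8,9,11,13,13,13,16,17,18]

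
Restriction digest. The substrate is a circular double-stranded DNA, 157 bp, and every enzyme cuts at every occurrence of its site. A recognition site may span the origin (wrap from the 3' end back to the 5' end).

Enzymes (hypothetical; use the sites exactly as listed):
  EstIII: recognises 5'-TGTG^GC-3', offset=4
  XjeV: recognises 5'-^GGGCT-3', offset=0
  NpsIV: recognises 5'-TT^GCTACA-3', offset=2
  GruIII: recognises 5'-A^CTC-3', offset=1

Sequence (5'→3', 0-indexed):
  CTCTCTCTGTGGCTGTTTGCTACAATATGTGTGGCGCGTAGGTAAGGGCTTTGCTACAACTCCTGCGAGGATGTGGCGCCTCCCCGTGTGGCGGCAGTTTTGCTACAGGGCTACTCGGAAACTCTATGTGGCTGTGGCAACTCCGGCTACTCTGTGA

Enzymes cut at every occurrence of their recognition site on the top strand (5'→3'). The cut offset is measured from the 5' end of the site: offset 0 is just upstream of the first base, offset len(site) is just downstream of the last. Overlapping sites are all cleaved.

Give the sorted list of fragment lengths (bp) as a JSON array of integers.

Per-enzyme occurrences:
  EstIII TGTGGC/4: at [7, 29, 71, 86, 126, 132] ⇒ [11, 33, 75, 90, 130, 136]
  XjeV GGGCT/0: at [45, 107] ⇒ [45, 107]
  NpsIV TTGCTACA/2: at [16, 50, 99] ⇒ [18, 52, 101]
  GruIII ACTC/1: at [58, 112, 120, 139, 148, 156] ⇒ [0, 59, 113, 121, 140, 149]

All cut coordinates (distinct, sorted): [0, 11, 18, 33, 45, 52, 59, 75, 90, 101, 107, 113, 121, 130, 136, 140, 149]

Fragment lengths:
  0→11: 11 bp
  11→18: 7 bp
  18→33: 15 bp
  33→45: 12 bp
  45→52: 7 bp
  52→59: 7 bp
  59→75: 16 bp
  75→90: 15 bp
  90→101: 11 bp
  101→107: 6 bp
  107→113: 6 bp
  113→121: 8 bp
  121→130: 9 bp
  130→136: 6 bp
  136→140: 4 bp
  140→149: 9 bp
  149→0 (wrap): 157-149+0 = 8 bp

[4,6,6,6,7,7,7,8,8,9,9,11,11,12,15,15,16]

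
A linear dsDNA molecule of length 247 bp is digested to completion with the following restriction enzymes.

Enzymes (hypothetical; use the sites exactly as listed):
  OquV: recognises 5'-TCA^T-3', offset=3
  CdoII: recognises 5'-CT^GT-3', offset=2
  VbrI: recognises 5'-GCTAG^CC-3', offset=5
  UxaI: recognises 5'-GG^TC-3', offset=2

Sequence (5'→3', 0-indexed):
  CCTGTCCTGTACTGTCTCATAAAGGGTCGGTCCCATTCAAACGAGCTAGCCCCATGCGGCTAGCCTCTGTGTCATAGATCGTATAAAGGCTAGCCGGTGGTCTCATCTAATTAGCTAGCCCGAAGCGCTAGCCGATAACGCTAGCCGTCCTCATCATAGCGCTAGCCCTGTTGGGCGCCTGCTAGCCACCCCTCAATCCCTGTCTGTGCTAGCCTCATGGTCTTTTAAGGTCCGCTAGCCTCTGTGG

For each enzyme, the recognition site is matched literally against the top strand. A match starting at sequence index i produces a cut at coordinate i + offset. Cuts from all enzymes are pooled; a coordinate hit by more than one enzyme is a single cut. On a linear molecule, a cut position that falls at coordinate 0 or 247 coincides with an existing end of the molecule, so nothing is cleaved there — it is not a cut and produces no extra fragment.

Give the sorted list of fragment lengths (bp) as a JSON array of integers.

[3,3,3,4,4,4,4,5,5,5,5,5,5,6,6,7,7,7,8,9,9,10,13,13,13,14,16,16,19,19]

Site scan:
  OquV TCAT/3: at [16, 71, 102, 150, 153, 214] ⇒ [19, 74, 105, 153, 156, 217]
  CdoII CTGT/2: at [1, 6, 11, 66, 167, 199, 203, 241] ⇒ [3, 8, 13, 68, 169, 201, 205, 243]
  VbrI GCTAGCC/5: at [44, 58, 88, 113, 126, 139, 160, 180, 207, 233] ⇒ [49, 63, 93, 118, 131, 144, 165, 185, 212, 238]
  UxaI GGTC/2: at [24, 28, 98, 218, 228] ⇒ [26, 30, 100, 220, 230]

All cut coordinates (distinct, sorted): [3, 8, 13, 19, 26, 30, 49, 63, 68, 74, 93, 100, 105, 118, 131, 144, 153, 156, 165, 169, 185, 201, 205, 212, 217, 220, 230, 238, 243]

Fragments:
  [0,3): 3 bp
  [3,8): 5 bp
  [8,13): 5 bp
  [13,19): 6 bp
  [19,26): 7 bp
  [26,30): 4 bp
  [30,49): 19 bp
  [49,63): 14 bp
  [63,68): 5 bp
  [68,74): 6 bp
  [74,93): 19 bp
  [93,100): 7 bp
  [100,105): 5 bp
  [105,118): 13 bp
  [118,131): 13 bp
  [131,144): 13 bp
  [144,153): 9 bp
  [153,156): 3 bp
  [156,165): 9 bp
  [165,169): 4 bp
  [169,185): 16 bp
  [185,201): 16 bp
  [201,205): 4 bp
  [205,212): 7 bp
  [212,217): 5 bp
  [217,220): 3 bp
  [220,230): 10 bp
  [230,238): 8 bp
  [238,243): 5 bp
  [243,247): 4 bp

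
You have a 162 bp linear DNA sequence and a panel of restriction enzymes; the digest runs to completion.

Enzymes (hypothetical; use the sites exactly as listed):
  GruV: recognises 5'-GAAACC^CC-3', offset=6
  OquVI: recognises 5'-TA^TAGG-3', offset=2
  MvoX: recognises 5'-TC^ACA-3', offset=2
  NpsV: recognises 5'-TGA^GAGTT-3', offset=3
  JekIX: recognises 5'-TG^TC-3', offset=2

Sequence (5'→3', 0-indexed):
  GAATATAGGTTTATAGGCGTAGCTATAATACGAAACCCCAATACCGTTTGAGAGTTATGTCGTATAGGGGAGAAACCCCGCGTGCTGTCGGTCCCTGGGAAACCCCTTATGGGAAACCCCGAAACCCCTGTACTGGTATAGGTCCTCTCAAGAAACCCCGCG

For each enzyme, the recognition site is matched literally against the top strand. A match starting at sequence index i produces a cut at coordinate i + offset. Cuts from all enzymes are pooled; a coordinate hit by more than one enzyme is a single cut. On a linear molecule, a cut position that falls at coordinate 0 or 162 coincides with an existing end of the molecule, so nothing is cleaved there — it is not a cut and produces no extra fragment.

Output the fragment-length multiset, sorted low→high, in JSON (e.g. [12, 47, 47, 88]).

[5,5,5,8,8,8,10,12,13,14,14,17,19,24]

Site scan:
  GruV (GAAACCCC, off=6): starts [31, 71, 98, 112, 120, 151] → cuts [37, 77, 104, 118, 126, 157]
  OquVI (TATAGG, off=2): starts [3, 11, 62, 136] → cuts [5, 13, 64, 138]
  MvoX (TCACA, off=2): no sites
  NpsV (TGAGAGTT, off=3): starts [48] → cuts [51]
  JekIX (TGTC, off=2): starts [57, 85] → cuts [59, 87]

Pooled cuts: [5, 13, 37, 51, 59, 64, 77, 87, 104, 118, 126, 138, 157]

Fragments:
  [0,5): 5 bp
  [5,13): 8 bp
  [13,37): 24 bp
  [37,51): 14 bp
  [51,59): 8 bp
  [59,64): 5 bp
  [64,77): 13 bp
  [77,87): 10 bp
  [87,104): 17 bp
  [104,118): 14 bp
  [118,126): 8 bp
  [126,138): 12 bp
  [138,157): 19 bp
  [157,162): 5 bp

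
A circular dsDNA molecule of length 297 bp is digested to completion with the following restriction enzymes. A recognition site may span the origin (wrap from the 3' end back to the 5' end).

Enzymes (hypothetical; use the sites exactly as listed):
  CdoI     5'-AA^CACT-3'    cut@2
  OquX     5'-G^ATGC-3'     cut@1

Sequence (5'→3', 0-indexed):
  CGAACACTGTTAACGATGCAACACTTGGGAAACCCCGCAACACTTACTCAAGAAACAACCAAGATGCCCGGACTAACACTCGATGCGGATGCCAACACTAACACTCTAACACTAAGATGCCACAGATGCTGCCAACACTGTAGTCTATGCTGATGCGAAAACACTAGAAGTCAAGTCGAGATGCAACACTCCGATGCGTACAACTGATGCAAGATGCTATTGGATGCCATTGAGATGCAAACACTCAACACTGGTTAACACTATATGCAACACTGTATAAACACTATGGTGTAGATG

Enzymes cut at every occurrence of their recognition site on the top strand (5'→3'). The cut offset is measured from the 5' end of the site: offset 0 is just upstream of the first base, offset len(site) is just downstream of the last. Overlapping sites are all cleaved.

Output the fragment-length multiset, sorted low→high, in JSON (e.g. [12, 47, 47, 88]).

Site scan:
  CdoI AACACT/2: at [2, 19, 38, 74, 93, 99, 107, 133, 159, 184, 239, 246, 256, 268, 279] ⇒ [4, 21, 40, 76, 95, 101, 109, 135, 161, 186, 241, 248, 258, 270, 281]
  OquX GATGC/1: at [14, 62, 81, 87, 115, 124, 151, 179, 192, 205, 212, 222, 233, 293] ⇒ [15, 63, 82, 88, 116, 125, 152, 180, 193, 206, 213, 223, 234, 294]

Pooled cuts: [4, 15, 21, 40, 63, 76, 82, 88, 95, 101, 109, 116, 125, 135, 152, 161, 180, 186, 193, 206, 213, 223, 234, 241, 248, 258, 270, 281, 294]

Fragments:
  4→15: 11 bp
  15→21: 6 bp
  21→40: 19 bp
  40→63: 23 bp
  63→76: 13 bp
  76→82: 6 bp
  82→88: 6 bp
  88→95: 7 bp
  95→101: 6 bp
  101→109: 8 bp
  109→116: 7 bp
  116→125: 9 bp
  125→135: 10 bp
  135→152: 17 bp
  152→161: 9 bp
  161→180: 19 bp
  180→186: 6 bp
  186→193: 7 bp
  193→206: 13 bp
  206→213: 7 bp
  213→223: 10 bp
  223→234: 11 bp
  234→241: 7 bp
  241→248: 7 bp
  248→258: 10 bp
  258→270: 12 bp
  270→281: 11 bp
  281→294: 13 bp
  294→4 (wrap): 297-294+4 = 7 bp

[6,6,6,6,6,7,7,7,7,7,7,7,8,9,9,10,10,10,11,11,11,12,13,13,13,17,19,19,23]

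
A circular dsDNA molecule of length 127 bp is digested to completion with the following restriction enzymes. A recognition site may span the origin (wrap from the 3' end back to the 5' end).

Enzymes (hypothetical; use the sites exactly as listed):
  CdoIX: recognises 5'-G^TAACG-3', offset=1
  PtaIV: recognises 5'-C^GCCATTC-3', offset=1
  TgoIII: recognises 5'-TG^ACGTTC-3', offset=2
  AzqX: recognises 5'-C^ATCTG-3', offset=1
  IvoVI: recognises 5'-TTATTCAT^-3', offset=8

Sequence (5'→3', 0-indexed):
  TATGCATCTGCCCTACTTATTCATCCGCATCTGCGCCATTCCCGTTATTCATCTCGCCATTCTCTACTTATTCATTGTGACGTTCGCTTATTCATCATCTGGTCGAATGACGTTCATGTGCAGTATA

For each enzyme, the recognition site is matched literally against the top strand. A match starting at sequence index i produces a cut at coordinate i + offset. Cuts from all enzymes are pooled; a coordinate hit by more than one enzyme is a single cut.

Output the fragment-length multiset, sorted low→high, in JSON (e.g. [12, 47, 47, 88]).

Per-enzyme occurrences:
  CdoIX (GTAACG, off=1): no sites
  PtaIV CGCCATTC/1: at [33, 54] ⇒ [34, 55]
  TgoIII TGACGTTC/2: at [77, 107] ⇒ [79, 109]
  AzqX CATCTG/1: at [4, 27, 95] ⇒ [5, 28, 96]
  IvoVI TTATTCAT/8: at [16, 44, 67, 87] ⇒ [24, 52, 75, 95]

All cut coordinates (distinct, sorted): [5, 24, 28, 34, 52, 55, 75, 79, 95, 96, 109]

Fragments:
  5→24: 19 bp
  24→28: 4 bp
  28→34: 6 bp
  34→52: 18 bp
  52→55: 3 bp
  55→75: 20 bp
  75→79: 4 bp
  79→95: 16 bp
  95→96: 1 bp
  96→109: 13 bp
  109→5 (wrap): 127-109+5 = 23 bp

[1,3,4,4,6,13,16,18,19,20,23]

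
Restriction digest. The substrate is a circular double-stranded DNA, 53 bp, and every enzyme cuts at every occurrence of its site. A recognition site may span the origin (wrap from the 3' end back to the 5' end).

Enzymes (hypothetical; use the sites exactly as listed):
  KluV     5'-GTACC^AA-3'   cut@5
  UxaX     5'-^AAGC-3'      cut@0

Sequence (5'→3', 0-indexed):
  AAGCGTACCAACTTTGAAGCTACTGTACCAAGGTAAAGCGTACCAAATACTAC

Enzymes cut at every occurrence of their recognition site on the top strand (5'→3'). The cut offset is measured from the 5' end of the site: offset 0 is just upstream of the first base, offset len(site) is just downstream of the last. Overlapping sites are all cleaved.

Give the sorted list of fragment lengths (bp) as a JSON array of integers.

[6,7,9,9,9,13]

Scan for sites:
  KluV (GTACCAA, off=5): starts [4, 24, 39] → cuts [9, 29, 44]
  UxaX (AAGC, off=0): starts [0, 16, 35] → cuts [0, 16, 35]

Pooled cuts: [0, 9, 16, 29, 35, 44]

Fragments:
  0→9: 9 bp
  9→16: 7 bp
  16→29: 13 bp
  29→35: 6 bp
  35→44: 9 bp
  44→0 (wrap): 53-44+0 = 9 bp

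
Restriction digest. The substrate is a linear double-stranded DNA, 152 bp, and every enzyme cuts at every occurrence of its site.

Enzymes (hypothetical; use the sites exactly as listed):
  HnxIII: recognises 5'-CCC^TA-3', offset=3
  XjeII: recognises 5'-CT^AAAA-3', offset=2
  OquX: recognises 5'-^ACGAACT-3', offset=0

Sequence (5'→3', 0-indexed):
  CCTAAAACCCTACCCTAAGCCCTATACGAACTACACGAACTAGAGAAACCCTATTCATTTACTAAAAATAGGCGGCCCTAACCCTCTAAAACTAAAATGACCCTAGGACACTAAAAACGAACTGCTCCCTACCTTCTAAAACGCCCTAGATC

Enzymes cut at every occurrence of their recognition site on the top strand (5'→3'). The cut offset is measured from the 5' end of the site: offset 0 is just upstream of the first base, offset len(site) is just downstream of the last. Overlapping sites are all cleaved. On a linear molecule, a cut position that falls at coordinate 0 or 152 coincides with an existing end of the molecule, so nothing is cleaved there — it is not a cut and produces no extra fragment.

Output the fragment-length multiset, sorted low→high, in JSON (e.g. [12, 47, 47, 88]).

[3,3,4,5,6,6,7,7,8,9,9,9,9,10,12,13,15,17]

Scan for sites:
  HnxIII (CCCTA, off=3): starts [7, 12, 19, 48, 75, 100, 126, 143] → cuts [10, 15, 22, 51, 78, 103, 129, 146]
  XjeII (CTAAAA, off=2): starts [1, 61, 85, 91, 110, 135] → cuts [3, 63, 87, 93, 112, 137]
  OquX (ACGAACT, off=0): starts [25, 34, 116] → cuts [25, 34, 116]

All cut coordinates (distinct, sorted): [3, 10, 15, 22, 25, 34, 51, 63, 78, 87, 93, 103, 112, 116, 129, 137, 146]

Fragment lengths:
  [0,3): 3 bp
  [3,10): 7 bp
  [10,15): 5 bp
  [15,22): 7 bp
  [22,25): 3 bp
  [25,34): 9 bp
  [34,51): 17 bp
  [51,63): 12 bp
  [63,78): 15 bp
  [78,87): 9 bp
  [87,93): 6 bp
  [93,103): 10 bp
  [103,112): 9 bp
  [112,116): 4 bp
  [116,129): 13 bp
  [129,137): 8 bp
  [137,146): 9 bp
  [146,152): 6 bp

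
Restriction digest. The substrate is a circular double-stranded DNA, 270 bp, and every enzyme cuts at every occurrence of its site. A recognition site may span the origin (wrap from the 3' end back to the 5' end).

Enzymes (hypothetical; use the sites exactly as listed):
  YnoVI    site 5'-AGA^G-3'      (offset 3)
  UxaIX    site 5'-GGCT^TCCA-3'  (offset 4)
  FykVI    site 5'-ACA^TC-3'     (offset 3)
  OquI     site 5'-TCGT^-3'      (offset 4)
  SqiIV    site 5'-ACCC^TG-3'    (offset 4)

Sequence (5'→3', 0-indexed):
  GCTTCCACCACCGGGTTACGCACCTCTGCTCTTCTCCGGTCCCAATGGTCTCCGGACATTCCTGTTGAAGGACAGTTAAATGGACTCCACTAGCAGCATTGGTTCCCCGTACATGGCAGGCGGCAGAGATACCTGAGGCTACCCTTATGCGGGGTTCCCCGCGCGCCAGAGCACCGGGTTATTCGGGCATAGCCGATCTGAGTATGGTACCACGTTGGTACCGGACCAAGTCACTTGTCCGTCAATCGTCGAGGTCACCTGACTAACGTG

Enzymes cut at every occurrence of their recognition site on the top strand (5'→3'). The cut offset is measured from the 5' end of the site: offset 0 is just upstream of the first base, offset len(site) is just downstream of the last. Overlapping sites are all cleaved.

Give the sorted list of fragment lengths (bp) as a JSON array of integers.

Per-enzyme occurrences:
  YnoVI AGAG/3: at [124, 167] ⇒ [127, 170]
  UxaIX GGCTTCCA/4: at [269] ⇒ [3]
  FykVI (ACATC, off=3): no sites
  OquI TCGT/4: at [245] ⇒ [249]
  SqiIV (ACCCTG, off=4): no sites

All cut coordinates (distinct, sorted): [3, 127, 170, 249]

Fragments:
  3→127: 124 bp
  127→170: 43 bp
  170→249: 79 bp
  249→3 (wrap): 270-249+3 = 24 bp

[24,43,79,124]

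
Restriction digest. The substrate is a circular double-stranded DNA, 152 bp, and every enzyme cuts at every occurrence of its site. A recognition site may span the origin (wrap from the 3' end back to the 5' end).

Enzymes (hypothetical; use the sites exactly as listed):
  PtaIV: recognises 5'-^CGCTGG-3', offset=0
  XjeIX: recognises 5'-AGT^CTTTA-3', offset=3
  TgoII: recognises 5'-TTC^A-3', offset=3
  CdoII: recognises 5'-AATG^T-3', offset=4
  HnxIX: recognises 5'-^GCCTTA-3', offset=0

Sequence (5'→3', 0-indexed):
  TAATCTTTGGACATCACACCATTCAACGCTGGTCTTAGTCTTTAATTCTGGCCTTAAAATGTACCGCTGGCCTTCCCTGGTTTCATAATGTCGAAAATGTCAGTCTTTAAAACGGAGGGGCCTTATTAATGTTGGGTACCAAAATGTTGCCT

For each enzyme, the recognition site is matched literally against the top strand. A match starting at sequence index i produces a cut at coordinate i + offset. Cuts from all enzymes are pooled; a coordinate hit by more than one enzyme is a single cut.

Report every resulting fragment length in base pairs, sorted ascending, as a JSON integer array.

[2,2,3,5,6,9,11,11,12,13,15,15,20,28]

Per-enzyme occurrences:
  PtaIV (CGCTGG, off=0): starts [26, 64] → cuts [26, 64]
  XjeIX (AGTCTTTA, off=3): starts [36, 101] → cuts [39, 104]
  TgoII (TTCA, off=3): starts [21, 81] → cuts [24, 84]
  CdoII (AATGT, off=4): starts [57, 86, 95, 127, 142] → cuts [61, 90, 99, 131, 146]
  HnxIX (GCCTTA, off=0): starts [50, 119, 148] → cuts [50, 119, 148]

Pooled cuts: [24, 26, 39, 50, 61, 64, 84, 90, 99, 104, 119, 131, 146, 148]

Fragment lengths:
  24→26: 2 bp
  26→39: 13 bp
  39→50: 11 bp
  50→61: 11 bp
  61→64: 3 bp
  64→84: 20 bp
  84→90: 6 bp
  90→99: 9 bp
  99→104: 5 bp
  104→119: 15 bp
  119→131: 12 bp
  131→146: 15 bp
  146→148: 2 bp
  148→24 (wrap): 152-148+24 = 28 bp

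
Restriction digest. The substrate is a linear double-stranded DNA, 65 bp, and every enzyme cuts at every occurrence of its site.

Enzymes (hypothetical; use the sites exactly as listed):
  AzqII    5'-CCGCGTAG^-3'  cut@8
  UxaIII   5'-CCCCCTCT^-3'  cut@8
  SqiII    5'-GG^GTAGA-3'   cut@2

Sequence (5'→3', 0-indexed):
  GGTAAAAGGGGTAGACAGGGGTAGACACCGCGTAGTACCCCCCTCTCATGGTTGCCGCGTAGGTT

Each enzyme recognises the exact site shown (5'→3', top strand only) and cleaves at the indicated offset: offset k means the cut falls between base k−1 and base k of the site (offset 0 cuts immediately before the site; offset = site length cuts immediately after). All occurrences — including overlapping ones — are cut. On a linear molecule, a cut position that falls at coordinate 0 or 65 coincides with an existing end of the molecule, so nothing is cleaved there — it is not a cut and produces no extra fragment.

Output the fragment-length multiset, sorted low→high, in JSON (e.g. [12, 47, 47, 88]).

[3,10,10,11,15,16]

Scan for sites:
  AzqII (CCGCGTAG, off=8): starts [27, 54] → cuts [35, 62]
  UxaIII (CCCCCTCT, off=8): starts [38] → cuts [46]
  SqiII (GGGTAGA, off=2): starts [8, 18] → cuts [10, 20]

Pooled cuts: [10, 20, 35, 46, 62]

Fragment lengths:
  [0,10): 10 bp
  [10,20): 10 bp
  [20,35): 15 bp
  [35,46): 11 bp
  [46,62): 16 bp
  [62,65): 3 bp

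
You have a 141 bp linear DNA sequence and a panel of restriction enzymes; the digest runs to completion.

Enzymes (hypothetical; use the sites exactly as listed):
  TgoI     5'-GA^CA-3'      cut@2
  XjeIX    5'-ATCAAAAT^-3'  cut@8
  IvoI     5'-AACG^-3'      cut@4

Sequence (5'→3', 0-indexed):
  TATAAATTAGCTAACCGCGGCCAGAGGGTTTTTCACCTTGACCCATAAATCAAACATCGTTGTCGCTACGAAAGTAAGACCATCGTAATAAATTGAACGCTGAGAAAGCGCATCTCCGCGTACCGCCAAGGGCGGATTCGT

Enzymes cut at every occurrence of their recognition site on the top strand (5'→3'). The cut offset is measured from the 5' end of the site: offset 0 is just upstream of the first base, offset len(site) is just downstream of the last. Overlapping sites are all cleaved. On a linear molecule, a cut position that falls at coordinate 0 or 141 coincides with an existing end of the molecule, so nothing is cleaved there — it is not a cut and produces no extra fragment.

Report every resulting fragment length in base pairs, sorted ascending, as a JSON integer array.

Site scan:
  TgoI (GACA, off=2): no sites
  XjeIX (ATCAAAAT, off=8): no sites
  IvoI (AACG, off=4): starts [95] → cuts [99]

All cut coordinates (distinct, sorted): [99]

Fragment lengths:
  [0,99): 99 bp
  [99,141): 42 bp

[42,99]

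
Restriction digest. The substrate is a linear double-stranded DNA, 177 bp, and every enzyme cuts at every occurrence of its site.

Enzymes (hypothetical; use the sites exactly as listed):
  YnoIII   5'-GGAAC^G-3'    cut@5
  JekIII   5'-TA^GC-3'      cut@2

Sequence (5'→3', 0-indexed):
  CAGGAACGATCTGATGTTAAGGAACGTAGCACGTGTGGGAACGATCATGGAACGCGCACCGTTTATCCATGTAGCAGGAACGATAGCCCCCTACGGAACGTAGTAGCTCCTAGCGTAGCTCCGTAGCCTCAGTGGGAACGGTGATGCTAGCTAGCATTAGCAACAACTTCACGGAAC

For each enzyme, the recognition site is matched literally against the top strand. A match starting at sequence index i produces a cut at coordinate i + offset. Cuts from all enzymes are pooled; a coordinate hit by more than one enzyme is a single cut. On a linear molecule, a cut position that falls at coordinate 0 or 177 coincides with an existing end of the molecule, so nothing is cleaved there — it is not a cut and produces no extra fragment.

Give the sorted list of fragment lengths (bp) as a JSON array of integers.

[3,4,4,5,6,6,7,7,8,8,10,11,14,14,14,18,18,20]

Site scan:
  YnoIII GGAACG/5: at [2, 20, 37, 48, 76, 94, 134] ⇒ [7, 25, 42, 53, 81, 99, 139]
  JekIII TAGC/2: at [26, 71, 83, 103, 110, 115, 123, 147, 151, 157] ⇒ [28, 73, 85, 105, 112, 117, 125, 149, 153, 159]

All cut coordinates (distinct, sorted): [7, 25, 28, 42, 53, 73, 81, 85, 99, 105, 112, 117, 125, 139, 149, 153, 159]

Fragments:
  [0,7): 7 bp
  [7,25): 18 bp
  [25,28): 3 bp
  [28,42): 14 bp
  [42,53): 11 bp
  [53,73): 20 bp
  [73,81): 8 bp
  [81,85): 4 bp
  [85,99): 14 bp
  [99,105): 6 bp
  [105,112): 7 bp
  [112,117): 5 bp
  [117,125): 8 bp
  [125,139): 14 bp
  [139,149): 10 bp
  [149,153): 4 bp
  [153,159): 6 bp
  [159,177): 18 bp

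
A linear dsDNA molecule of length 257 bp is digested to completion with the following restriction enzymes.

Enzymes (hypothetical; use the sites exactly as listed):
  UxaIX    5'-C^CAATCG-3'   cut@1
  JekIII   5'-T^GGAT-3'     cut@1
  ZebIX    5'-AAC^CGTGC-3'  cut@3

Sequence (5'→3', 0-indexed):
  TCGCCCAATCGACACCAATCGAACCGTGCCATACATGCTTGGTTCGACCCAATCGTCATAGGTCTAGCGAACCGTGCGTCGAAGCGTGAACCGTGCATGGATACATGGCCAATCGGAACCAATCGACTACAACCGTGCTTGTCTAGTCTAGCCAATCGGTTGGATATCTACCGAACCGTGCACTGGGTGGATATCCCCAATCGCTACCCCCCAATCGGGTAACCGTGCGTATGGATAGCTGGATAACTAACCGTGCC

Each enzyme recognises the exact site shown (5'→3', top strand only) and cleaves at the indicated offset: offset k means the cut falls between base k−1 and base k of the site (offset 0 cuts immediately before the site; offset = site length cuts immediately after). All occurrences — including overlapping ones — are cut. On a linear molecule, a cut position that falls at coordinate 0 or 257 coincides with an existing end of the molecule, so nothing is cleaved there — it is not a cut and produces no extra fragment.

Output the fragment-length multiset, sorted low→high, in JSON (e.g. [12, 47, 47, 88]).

Per-enzyme occurrences:
  UxaIX (CCAATCG, off=1): starts [4, 14, 48, 108, 118, 151, 196, 210] → cuts [5, 15, 49, 109, 119, 152, 197, 211]
  JekIII (TGGAT, off=1): starts [97, 160, 187, 231, 239] → cuts [98, 161, 188, 232, 240]
  ZebIX (AACCGTGC, off=3): starts [21, 69, 88, 130, 173, 220, 248] → cuts [24, 72, 91, 133, 176, 223, 251]

Pooled cuts: [5, 15, 24, 49, 72, 91, 98, 109, 119, 133, 152, 161, 176, 188, 197, 211, 223, 232, 240, 251]

Fragments:
  [0,5): 5 bp
  [5,15): 10 bp
  [15,24): 9 bp
  [24,49): 25 bp
  [49,72): 23 bp
  [72,91): 19 bp
  [91,98): 7 bp
  [98,109): 11 bp
  [109,119): 10 bp
  [119,133): 14 bp
  [133,152): 19 bp
  [152,161): 9 bp
  [161,176): 15 bp
  [176,188): 12 bp
  [188,197): 9 bp
  [197,211): 14 bp
  [211,223): 12 bp
  [223,232): 9 bp
  [232,240): 8 bp
  [240,251): 11 bp
  [251,257): 6 bp

[5,6,7,8,9,9,9,9,10,10,11,11,12,12,14,14,15,19,19,23,25]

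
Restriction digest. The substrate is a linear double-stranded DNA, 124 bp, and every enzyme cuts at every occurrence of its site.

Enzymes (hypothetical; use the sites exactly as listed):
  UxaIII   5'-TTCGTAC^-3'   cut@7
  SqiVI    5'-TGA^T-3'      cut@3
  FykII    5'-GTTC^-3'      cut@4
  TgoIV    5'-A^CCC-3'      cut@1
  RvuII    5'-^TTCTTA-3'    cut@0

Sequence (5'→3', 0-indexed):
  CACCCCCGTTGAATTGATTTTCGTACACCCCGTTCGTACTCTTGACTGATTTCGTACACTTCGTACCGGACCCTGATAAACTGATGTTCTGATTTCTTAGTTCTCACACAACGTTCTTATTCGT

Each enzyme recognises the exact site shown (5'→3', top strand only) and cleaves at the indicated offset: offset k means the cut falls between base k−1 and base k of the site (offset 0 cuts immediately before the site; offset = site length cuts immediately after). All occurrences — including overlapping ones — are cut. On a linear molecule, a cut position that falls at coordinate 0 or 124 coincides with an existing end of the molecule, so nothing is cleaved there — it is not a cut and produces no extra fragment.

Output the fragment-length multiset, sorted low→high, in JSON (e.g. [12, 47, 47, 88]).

[1,1,2,3,3,4,4,5,6,8,8,8,8,9,9,10,10,10,15]

Per-enzyme occurrences:
  UxaIII (TTCGTAC, off=7): starts [19, 32, 50, 59] → cuts [26, 39, 57, 66]
  SqiVI (TGAT, off=3): starts [14, 46, 73, 81, 89] → cuts [17, 49, 76, 84, 92]
  FykII (GTTC, off=4): starts [31, 85, 99, 112] → cuts [35, 89, 103, 116]
  TgoIV (ACCC, off=1): starts [1, 26, 69] → cuts [2, 27, 70]
  RvuII (TTCTTA, off=0): starts [93, 113] → cuts [93, 113]

All cut coordinates (distinct, sorted): [2, 17, 26, 27, 35, 39, 49, 57, 66, 70, 76, 84, 89, 92, 93, 103, 113, 116]

Fragments:
  [0,2): 2 bp
  [2,17): 15 bp
  [17,26): 9 bp
  [26,27): 1 bp
  [27,35): 8 bp
  [35,39): 4 bp
  [39,49): 10 bp
  [49,57): 8 bp
  [57,66): 9 bp
  [66,70): 4 bp
  [70,76): 6 bp
  [76,84): 8 bp
  [84,89): 5 bp
  [89,92): 3 bp
  [92,93): 1 bp
  [93,103): 10 bp
  [103,113): 10 bp
  [113,116): 3 bp
  [116,124): 8 bp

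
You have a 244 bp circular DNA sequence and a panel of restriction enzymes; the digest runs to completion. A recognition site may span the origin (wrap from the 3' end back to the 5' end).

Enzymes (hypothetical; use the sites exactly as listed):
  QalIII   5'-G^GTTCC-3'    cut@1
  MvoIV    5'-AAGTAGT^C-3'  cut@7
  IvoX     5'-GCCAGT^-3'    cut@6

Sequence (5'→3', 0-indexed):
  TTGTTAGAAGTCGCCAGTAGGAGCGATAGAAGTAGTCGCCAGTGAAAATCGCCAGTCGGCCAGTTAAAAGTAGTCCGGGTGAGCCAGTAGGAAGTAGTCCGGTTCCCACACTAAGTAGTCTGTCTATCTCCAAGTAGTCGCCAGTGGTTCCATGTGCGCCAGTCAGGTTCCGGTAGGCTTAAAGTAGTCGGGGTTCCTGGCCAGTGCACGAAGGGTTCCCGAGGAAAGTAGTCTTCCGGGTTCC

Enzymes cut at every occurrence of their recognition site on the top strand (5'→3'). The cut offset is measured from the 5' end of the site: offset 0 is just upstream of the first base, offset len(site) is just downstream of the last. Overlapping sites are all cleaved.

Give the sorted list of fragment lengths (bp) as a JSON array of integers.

Site scan:
  QalIII (GGTTCC, off=1): starts [100, 145, 165, 191, 213, 238] → cuts [101, 146, 166, 192, 214, 239]
  MvoIV (AAGTAGTC, off=7): starts [29, 67, 91, 112, 131, 181, 225] → cuts [36, 74, 98, 119, 138, 188, 232]
  IvoX (GCCAGT, off=6): starts [12, 37, 50, 58, 82, 139, 157, 199] → cuts [18, 43, 56, 64, 88, 145, 163, 205]

All cut coordinates (distinct, sorted): [18, 36, 43, 56, 64, 74, 88, 98, 101, 119, 138, 145, 146, 163, 166, 188, 192, 205, 214, 232, 239]

Fragment lengths:
  18→36: 18 bp
  36→43: 7 bp
  43→56: 13 bp
  56→64: 8 bp
  64→74: 10 bp
  74→88: 14 bp
  88→98: 10 bp
  98→101: 3 bp
  101→119: 18 bp
  119→138: 19 bp
  138→145: 7 bp
  145→146: 1 bp
  146→163: 17 bp
  163→166: 3 bp
  166→188: 22 bp
  188→192: 4 bp
  192→205: 13 bp
  205→214: 9 bp
  214→232: 18 bp
  232→239: 7 bp
  239→18 (wrap): 244-239+18 = 23 bp

[1,3,3,4,7,7,7,8,9,10,10,13,13,14,17,18,18,18,19,22,23]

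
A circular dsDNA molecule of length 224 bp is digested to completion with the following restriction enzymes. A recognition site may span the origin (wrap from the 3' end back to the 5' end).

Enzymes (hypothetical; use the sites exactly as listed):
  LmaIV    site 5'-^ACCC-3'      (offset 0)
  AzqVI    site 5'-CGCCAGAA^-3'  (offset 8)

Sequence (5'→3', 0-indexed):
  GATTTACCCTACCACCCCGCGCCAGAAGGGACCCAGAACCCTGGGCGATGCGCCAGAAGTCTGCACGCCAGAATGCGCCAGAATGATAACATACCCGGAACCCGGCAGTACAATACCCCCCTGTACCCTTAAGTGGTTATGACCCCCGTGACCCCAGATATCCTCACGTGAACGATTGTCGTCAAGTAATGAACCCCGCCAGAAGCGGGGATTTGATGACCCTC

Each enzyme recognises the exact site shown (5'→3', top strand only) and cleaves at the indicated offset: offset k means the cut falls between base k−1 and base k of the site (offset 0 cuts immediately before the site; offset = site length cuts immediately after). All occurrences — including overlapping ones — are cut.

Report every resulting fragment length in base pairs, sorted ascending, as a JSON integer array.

Site scan:
  LmaIV (ACCC, off=0): starts [5, 13, 30, 37, 92, 99, 114, 124, 141, 150, 192, 218] → cuts [5, 13, 30, 37, 92, 99, 114, 124, 141, 150, 192, 218]
  AzqVI (CGCCAGAA, off=8): starts [19, 50, 65, 75, 196] → cuts [27, 58, 73, 83, 204]

All cut coordinates (distinct, sorted): [5, 13, 27, 30, 37, 58, 73, 83, 92, 99, 114, 124, 141, 150, 192, 204, 218]

Fragment lengths:
  5→13: 8 bp
  13→27: 14 bp
  27→30: 3 bp
  30→37: 7 bp
  37→58: 21 bp
  58→73: 15 bp
  73→83: 10 bp
  83→92: 9 bp
  92→99: 7 bp
  99→114: 15 bp
  114→124: 10 bp
  124→141: 17 bp
  141→150: 9 bp
  150→192: 42 bp
  192→204: 12 bp
  204→218: 14 bp
  218→5 (wrap): 224-218+5 = 11 bp

[3,7,7,8,9,9,10,10,11,12,14,14,15,15,17,21,42]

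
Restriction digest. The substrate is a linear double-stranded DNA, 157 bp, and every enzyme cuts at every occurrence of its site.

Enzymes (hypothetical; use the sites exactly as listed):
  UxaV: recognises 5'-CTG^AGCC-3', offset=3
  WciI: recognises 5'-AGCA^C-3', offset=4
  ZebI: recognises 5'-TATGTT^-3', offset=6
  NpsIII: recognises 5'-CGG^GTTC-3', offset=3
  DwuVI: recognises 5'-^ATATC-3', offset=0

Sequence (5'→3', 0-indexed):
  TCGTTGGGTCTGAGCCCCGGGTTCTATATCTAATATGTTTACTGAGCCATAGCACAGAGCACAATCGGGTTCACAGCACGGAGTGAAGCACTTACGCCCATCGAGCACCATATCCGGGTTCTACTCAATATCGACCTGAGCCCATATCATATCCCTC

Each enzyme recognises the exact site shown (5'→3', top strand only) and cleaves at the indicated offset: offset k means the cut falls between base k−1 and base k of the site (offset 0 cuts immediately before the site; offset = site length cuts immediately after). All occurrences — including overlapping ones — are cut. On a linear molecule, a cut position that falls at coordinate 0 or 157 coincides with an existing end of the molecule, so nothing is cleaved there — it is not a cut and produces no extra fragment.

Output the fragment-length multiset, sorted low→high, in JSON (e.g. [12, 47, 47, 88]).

Per-enzyme occurrences:
  UxaV (CTGAGCC, off=3): starts [9, 41, 135] → cuts [12, 44, 138]
  WciI (AGCAC, off=4): starts [50, 57, 74, 86, 103] → cuts [54, 61, 78, 90, 107]
  ZebI (TATGTT, off=6): starts [33] → cuts [39]
  NpsIII (CGGGTTC, off=3): starts [17, 65, 114] → cuts [20, 68, 117]
  DwuVI (ATATC, off=0): starts [25, 109, 127, 143, 148] → cuts [25, 109, 127, 143, 148]

Pooled cuts: [12, 20, 25, 39, 44, 54, 61, 68, 78, 90, 107, 109, 117, 127, 138, 143, 148]

Fragment lengths:
  [0,12): 12 bp
  [12,20): 8 bp
  [20,25): 5 bp
  [25,39): 14 bp
  [39,44): 5 bp
  [44,54): 10 bp
  [54,61): 7 bp
  [61,68): 7 bp
  [68,78): 10 bp
  [78,90): 12 bp
  [90,107): 17 bp
  [107,109): 2 bp
  [109,117): 8 bp
  [117,127): 10 bp
  [127,138): 11 bp
  [138,143): 5 bp
  [143,148): 5 bp
  [148,157): 9 bp

[2,5,5,5,5,7,7,8,8,9,10,10,10,11,12,12,14,17]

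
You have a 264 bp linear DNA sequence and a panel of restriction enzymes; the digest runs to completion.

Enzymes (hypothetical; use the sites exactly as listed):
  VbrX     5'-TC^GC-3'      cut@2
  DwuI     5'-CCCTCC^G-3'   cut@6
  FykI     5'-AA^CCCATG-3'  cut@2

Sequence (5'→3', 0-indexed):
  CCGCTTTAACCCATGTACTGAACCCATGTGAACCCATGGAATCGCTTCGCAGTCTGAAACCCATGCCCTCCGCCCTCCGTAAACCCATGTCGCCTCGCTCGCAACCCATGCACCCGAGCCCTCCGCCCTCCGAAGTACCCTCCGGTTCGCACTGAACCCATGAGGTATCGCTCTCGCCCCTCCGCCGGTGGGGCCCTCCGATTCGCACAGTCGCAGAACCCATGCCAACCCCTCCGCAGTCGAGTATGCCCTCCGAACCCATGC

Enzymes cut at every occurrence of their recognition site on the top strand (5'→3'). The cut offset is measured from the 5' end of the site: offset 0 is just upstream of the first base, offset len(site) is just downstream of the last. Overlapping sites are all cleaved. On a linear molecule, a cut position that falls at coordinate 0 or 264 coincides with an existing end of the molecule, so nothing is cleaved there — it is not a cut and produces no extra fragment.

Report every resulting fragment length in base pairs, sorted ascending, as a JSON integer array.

Per-enzyme occurrences:
  VbrX TCGC/2: at [41, 46, 89, 94, 98, 146, 167, 173, 202, 210] ⇒ [43, 48, 91, 96, 100, 148, 169, 175, 204, 212]
  DwuI CCCTCCG/6: at [65, 72, 118, 125, 137, 177, 193, 229, 248] ⇒ [71, 78, 124, 131, 143, 183, 199, 235, 254]
  FykI AACCCATG/2: at [7, 20, 30, 57, 81, 102, 154, 216, 255] ⇒ [9, 22, 32, 59, 83, 104, 156, 218, 257]

All cut coordinates (distinct, sorted): [9, 22, 32, 43, 48, 59, 71, 78, 83, 91, 96, 100, 104, 124, 131, 143, 148, 156, 169, 175, 183, 199, 204, 212, 218, 235, 254, 257]

Fragment lengths:
  [0,9): 9 bp
  [9,22): 13 bp
  [22,32): 10 bp
  [32,43): 11 bp
  [43,48): 5 bp
  [48,59): 11 bp
  [59,71): 12 bp
  [71,78): 7 bp
  [78,83): 5 bp
  [83,91): 8 bp
  [91,96): 5 bp
  [96,100): 4 bp
  [100,104): 4 bp
  [104,124): 20 bp
  [124,131): 7 bp
  [131,143): 12 bp
  [143,148): 5 bp
  [148,156): 8 bp
  [156,169): 13 bp
  [169,175): 6 bp
  [175,183): 8 bp
  [183,199): 16 bp
  [199,204): 5 bp
  [204,212): 8 bp
  [212,218): 6 bp
  [218,235): 17 bp
  [235,254): 19 bp
  [254,257): 3 bp
  [257,264): 7 bp

[3,4,4,5,5,5,5,5,6,6,7,7,7,8,8,8,8,9,10,11,11,12,12,13,13,16,17,19,20]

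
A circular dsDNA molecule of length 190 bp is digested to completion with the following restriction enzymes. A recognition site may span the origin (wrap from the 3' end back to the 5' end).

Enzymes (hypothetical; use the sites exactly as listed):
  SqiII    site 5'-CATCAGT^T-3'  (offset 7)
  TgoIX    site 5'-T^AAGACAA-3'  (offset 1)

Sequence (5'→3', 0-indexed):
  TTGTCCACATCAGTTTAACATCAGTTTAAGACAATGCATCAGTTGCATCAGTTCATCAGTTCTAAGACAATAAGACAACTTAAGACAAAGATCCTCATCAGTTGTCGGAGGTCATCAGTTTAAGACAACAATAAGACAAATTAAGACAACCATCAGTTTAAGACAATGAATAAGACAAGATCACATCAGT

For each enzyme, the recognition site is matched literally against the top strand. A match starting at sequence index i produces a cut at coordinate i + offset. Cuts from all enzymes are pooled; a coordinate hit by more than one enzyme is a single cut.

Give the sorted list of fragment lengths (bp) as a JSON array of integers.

Scan for sites:
  SqiII (CATCAGTT, off=7): starts [7, 18, 36, 45, 53, 95, 112, 150, 183] → cuts [0, 14, 25, 43, 52, 60, 102, 119, 157]
  TgoIX (TAAGACAA, off=1): starts [26, 62, 70, 80, 120, 131, 141, 158, 170] → cuts [27, 63, 71, 81, 121, 132, 142, 159, 171]

Pooled cuts: [0, 14, 25, 27, 43, 52, 60, 63, 71, 81, 102, 119, 121, 132, 142, 157, 159, 171]

Fragment lengths:
  0→14: 14 bp
  14→25: 11 bp
  25→27: 2 bp
  27→43: 16 bp
  43→52: 9 bp
  52→60: 8 bp
  60→63: 3 bp
  63→71: 8 bp
  71→81: 10 bp
  81→102: 21 bp
  102→119: 17 bp
  119→121: 2 bp
  121→132: 11 bp
  132→142: 10 bp
  142→157: 15 bp
  157→159: 2 bp
  159→171: 12 bp
  171→0 (wrap): 190-171+0 = 19 bp

[2,2,2,3,8,8,9,10,10,11,11,12,14,15,16,17,19,21]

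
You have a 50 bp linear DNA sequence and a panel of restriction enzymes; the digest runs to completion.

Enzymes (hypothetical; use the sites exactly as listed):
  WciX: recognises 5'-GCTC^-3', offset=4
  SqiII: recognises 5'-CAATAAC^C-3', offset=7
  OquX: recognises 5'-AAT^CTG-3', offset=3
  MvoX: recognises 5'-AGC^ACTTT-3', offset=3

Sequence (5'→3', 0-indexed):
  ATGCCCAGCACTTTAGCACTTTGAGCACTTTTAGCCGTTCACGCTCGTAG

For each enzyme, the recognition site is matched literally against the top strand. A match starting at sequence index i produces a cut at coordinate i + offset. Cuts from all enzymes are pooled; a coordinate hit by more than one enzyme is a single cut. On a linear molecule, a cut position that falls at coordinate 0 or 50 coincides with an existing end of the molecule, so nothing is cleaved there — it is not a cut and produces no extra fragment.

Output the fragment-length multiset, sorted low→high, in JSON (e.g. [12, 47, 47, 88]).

Scan for sites:
  WciX (GCTC, off=4): starts [42] → cuts [46]
  SqiII (CAATAACC, off=7): no sites
  OquX (AATCTG, off=3): no sites
  MvoX (AGCACTTT, off=3): starts [6, 14, 23] → cuts [9, 17, 26]

All cut coordinates (distinct, sorted): [9, 17, 26, 46]

Fragment lengths:
  [0,9): 9 bp
  [9,17): 8 bp
  [17,26): 9 bp
  [26,46): 20 bp
  [46,50): 4 bp

[4,8,9,9,20]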